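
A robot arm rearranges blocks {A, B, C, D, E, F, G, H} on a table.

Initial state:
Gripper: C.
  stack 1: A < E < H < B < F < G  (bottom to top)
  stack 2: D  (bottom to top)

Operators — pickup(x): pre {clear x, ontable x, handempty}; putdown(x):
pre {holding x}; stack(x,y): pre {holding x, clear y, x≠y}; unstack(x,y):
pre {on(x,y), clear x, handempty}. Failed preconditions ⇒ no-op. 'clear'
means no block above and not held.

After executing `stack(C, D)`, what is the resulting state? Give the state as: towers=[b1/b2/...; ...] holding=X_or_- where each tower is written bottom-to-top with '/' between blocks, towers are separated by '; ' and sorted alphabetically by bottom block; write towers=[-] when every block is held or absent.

towers=[A/E/H/B/F/G; D/C] holding=-

before: towers=[A/E/H/B/F/G; D] holding=C
pre[stack(C, D)]: holding(C) ✓, clear(D) ✓, C≠D ✓
all met → apply stack(C, D)
after:  towers=[A/E/H/B/F/G; D/C] holding=-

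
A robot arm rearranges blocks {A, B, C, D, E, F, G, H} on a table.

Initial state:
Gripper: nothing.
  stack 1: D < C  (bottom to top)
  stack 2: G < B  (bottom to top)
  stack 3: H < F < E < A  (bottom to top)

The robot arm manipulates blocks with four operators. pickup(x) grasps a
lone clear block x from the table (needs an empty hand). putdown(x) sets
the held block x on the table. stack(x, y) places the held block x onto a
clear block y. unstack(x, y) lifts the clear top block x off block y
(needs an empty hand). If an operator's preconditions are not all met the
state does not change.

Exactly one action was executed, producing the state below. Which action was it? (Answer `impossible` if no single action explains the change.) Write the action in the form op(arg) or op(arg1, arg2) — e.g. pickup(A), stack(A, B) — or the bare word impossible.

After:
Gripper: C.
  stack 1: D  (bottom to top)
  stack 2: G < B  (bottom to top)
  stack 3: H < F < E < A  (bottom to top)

unstack(C, D)

target: towers=[D; G/B; H/F/E/A] holding=C
     unstack(A, E) → towers=[D/C; G/B; H/F/E] holding=A
     unstack(B, G) → towers=[D/C; G; H/F/E/A] holding=B
     unstack(C, D) → towers=[D; G/B; H/F/E/A] holding=C  ← match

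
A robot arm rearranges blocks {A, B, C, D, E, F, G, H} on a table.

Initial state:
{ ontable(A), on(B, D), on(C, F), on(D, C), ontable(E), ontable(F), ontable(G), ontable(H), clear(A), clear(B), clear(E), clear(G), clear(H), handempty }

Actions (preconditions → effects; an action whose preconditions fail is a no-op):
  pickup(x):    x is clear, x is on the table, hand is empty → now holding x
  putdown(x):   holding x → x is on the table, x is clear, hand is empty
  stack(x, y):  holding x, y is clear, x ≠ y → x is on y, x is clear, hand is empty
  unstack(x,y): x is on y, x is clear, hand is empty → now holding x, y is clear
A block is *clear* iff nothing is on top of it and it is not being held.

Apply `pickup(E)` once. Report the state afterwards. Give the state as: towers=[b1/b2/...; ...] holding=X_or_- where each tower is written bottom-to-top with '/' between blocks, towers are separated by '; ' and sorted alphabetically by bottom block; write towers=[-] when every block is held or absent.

towers=[A; F/C/D/B; G; H] holding=E

before: towers=[A; E; F/C/D/B; G; H] holding=-
pre[pickup(E)]: clear(E) ok, ontable(E) ok, handempty ok
all met → apply pickup(E)
after:  towers=[A; F/C/D/B; G; H] holding=E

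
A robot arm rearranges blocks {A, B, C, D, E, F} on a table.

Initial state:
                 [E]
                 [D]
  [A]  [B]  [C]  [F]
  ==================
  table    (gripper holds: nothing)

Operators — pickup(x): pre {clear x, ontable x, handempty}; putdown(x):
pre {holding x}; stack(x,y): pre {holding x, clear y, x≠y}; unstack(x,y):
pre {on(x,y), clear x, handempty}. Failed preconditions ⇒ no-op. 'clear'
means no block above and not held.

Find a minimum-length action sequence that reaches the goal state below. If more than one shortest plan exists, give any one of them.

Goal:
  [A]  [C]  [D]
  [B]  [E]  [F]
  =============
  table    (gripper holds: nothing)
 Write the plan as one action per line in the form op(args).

pickup(A)
stack(A, B)
unstack(E, D)
putdown(E)
pickup(C)
stack(C, E)

step 1 (pickup(A)): towers=[B; C; F/D/E] holding=A
step 2 (stack(A, B)): towers=[B/A; C; F/D/E] holding=-
step 3 (unstack(E, D)): towers=[B/A; C; F/D] holding=E
step 4 (putdown(E)): towers=[B/A; C; E; F/D] holding=-
step 5 (pickup(C)): towers=[B/A; E; F/D] holding=C
step 6 (stack(C, E)): towers=[B/A; E/C; F/D] holding=-
goal check: towers=[B/A; E/C; F/D] holding=- — reached (length 6, optimal by BFS)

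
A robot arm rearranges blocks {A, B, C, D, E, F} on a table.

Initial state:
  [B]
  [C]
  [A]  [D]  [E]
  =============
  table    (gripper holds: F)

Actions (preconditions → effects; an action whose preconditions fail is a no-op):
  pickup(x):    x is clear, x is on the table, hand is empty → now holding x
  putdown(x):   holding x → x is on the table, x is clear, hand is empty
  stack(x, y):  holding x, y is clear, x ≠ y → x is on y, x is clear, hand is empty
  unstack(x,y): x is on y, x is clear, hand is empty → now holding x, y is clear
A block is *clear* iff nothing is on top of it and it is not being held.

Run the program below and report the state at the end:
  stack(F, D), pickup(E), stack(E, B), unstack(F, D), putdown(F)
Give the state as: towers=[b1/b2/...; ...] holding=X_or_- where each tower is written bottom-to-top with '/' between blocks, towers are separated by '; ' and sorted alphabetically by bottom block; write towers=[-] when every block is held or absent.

towers=[A/C/B/E; D; F] holding=-

step 1 (stack(F, D)): towers=[A/C/B; D/F; E] holding=-
step 2 (pickup(E)): towers=[A/C/B; D/F] holding=E
step 3 (stack(E, B)): towers=[A/C/B/E; D/F] holding=-
step 4 (unstack(F, D)): towers=[A/C/B/E; D] holding=F
step 5 (putdown(F)): towers=[A/C/B/E; D; F] holding=-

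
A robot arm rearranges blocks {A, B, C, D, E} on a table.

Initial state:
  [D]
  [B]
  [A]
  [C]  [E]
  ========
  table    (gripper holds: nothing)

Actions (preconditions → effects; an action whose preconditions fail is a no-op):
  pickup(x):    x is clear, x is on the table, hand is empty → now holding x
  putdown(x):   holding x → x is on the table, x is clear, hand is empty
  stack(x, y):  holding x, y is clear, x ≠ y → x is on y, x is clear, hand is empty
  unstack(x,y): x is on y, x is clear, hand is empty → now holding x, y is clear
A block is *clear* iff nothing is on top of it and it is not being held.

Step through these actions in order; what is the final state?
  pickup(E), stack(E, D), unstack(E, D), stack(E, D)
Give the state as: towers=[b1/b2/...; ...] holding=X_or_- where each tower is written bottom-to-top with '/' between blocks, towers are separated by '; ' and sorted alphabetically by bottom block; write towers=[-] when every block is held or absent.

towers=[C/A/B/D/E] holding=-

step 1 (pickup(E)): towers=[C/A/B/D] holding=E
step 2 (stack(E, D)): towers=[C/A/B/D/E] holding=-
step 3 (unstack(E, D)): towers=[C/A/B/D] holding=E
step 4 (stack(E, D)): towers=[C/A/B/D/E] holding=-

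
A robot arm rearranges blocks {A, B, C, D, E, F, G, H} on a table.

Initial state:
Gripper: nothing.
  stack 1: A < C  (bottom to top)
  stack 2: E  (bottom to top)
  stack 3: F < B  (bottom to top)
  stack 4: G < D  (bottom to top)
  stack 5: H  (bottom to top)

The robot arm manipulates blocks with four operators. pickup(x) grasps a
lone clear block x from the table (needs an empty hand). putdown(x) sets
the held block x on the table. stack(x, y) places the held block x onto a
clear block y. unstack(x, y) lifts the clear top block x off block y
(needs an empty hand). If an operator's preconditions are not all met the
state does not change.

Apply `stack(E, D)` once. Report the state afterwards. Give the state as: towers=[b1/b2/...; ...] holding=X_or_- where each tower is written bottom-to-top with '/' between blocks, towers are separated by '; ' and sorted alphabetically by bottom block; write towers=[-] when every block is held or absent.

before: towers=[A/C; E; F/B; G/D; H] holding=-
pre[stack(E, D)]: holding(E) no, clear(D) yes, E≠D yes
holding(E) unmet → stack(E, D) is a no-op
after:  towers=[A/C; E; F/B; G/D; H] holding=-

towers=[A/C; E; F/B; G/D; H] holding=-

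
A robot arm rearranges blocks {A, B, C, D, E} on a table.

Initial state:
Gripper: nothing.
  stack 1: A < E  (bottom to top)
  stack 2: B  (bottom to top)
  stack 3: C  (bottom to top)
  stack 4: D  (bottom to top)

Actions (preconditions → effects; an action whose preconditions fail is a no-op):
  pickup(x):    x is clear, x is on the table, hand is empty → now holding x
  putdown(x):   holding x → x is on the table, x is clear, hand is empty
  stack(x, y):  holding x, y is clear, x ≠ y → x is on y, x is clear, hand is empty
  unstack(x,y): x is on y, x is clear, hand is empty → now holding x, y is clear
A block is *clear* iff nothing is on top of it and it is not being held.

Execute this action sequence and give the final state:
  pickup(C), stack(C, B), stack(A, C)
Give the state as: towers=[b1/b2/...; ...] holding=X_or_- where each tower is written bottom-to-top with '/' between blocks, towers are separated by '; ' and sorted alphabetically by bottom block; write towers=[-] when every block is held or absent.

towers=[A/E; B/C; D] holding=-

step 1 (pickup(C)): towers=[A/E; B; D] holding=C
step 2 (stack(C, B)): towers=[A/E; B/C; D] holding=-
step 3 (stack(A, C)) [no-op]: towers=[A/E; B/C; D] holding=-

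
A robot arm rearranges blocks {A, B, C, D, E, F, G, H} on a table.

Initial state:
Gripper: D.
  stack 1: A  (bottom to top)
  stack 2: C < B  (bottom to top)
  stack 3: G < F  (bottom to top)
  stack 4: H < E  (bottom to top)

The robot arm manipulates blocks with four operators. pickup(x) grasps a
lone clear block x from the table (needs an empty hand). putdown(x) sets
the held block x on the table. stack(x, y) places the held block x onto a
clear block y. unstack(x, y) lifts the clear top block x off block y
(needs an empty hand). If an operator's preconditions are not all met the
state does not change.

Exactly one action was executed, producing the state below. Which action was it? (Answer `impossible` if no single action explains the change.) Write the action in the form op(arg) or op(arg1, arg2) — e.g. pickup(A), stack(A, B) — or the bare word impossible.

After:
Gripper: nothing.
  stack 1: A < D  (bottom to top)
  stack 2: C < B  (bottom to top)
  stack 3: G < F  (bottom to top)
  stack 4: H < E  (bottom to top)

target: towers=[A/D; C/B; G/F; H/E] holding=-
        putdown(D) → towers=[A; C/B; D; G/F; H/E] holding=-
       stack(D, A) → towers=[A/D; C/B; G/F; H/E] holding=-  ← match
       stack(D, E) → towers=[A; C/B; G/F; H/E/D] holding=-
       stack(D, B) → towers=[A; C/B/D; G/F; H/E] holding=-
       stack(D, F) → towers=[A; C/B; G/F/D; H/E] holding=-

stack(D, A)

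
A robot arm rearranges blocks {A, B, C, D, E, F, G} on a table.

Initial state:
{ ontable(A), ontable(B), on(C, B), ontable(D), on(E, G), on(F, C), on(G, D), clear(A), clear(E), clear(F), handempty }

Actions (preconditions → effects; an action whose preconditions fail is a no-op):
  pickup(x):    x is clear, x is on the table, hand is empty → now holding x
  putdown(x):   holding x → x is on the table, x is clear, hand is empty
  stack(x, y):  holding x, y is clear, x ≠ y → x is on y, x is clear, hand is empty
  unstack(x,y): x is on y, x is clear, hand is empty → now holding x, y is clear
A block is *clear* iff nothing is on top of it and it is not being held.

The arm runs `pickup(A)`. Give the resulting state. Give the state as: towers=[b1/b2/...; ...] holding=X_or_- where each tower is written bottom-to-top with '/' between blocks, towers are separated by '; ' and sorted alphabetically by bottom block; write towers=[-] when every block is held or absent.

towers=[B/C/F; D/G/E] holding=A

before: towers=[A; B/C/F; D/G/E] holding=-
pre[pickup(A)]: clear(A) ✓, ontable(A) ✓, handempty ✓
all met → apply pickup(A)
after:  towers=[B/C/F; D/G/E] holding=A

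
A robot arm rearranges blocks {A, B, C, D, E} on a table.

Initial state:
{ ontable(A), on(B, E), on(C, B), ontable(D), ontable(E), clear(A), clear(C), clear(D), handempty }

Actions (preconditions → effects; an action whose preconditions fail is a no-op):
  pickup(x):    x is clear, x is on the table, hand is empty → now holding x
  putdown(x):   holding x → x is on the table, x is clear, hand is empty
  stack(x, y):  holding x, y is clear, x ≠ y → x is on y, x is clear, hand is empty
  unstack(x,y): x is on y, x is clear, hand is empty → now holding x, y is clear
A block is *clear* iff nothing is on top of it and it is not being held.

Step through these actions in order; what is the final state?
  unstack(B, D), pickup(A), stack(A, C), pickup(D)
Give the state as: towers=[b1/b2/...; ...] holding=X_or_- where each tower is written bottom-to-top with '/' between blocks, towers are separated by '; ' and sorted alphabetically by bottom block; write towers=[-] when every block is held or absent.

towers=[E/B/C/A] holding=D

step 1 (unstack(B, D)) [no-op]: towers=[A; D; E/B/C] holding=-
step 2 (pickup(A)): towers=[D; E/B/C] holding=A
step 3 (stack(A, C)): towers=[D; E/B/C/A] holding=-
step 4 (pickup(D)): towers=[E/B/C/A] holding=D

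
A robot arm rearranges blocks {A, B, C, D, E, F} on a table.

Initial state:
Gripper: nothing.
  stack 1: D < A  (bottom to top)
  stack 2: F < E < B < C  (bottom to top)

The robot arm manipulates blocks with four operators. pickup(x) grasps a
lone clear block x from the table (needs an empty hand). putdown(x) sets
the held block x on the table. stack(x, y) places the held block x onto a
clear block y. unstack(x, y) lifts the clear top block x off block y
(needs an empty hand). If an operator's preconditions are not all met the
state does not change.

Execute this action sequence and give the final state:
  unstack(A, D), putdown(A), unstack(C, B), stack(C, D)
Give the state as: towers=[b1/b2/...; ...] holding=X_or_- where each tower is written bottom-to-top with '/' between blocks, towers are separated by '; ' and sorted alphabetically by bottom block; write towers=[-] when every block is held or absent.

step 1 (unstack(A, D)): towers=[D; F/E/B/C] holding=A
step 2 (putdown(A)): towers=[A; D; F/E/B/C] holding=-
step 3 (unstack(C, B)): towers=[A; D; F/E/B] holding=C
step 4 (stack(C, D)): towers=[A; D/C; F/E/B] holding=-

towers=[A; D/C; F/E/B] holding=-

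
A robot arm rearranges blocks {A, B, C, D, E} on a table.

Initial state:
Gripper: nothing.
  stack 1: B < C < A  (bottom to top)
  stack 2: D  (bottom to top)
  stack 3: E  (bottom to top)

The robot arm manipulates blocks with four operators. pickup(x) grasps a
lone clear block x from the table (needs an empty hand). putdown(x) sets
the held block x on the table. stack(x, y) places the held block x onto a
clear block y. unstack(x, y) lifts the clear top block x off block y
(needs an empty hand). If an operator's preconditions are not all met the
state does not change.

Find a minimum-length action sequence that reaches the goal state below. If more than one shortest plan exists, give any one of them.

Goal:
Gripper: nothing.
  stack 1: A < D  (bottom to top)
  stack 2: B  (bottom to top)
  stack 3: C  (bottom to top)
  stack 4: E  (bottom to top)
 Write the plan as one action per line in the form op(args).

step 1 (unstack(A, C)): towers=[B/C; D; E] holding=A
step 2 (putdown(A)): towers=[A; B/C; D; E] holding=-
step 3 (pickup(D)): towers=[A; B/C; E] holding=D
step 4 (stack(D, A)): towers=[A/D; B/C; E] holding=-
step 5 (unstack(C, B)): towers=[A/D; B; E] holding=C
step 6 (putdown(C)): towers=[A/D; B; C; E] holding=-
goal check: towers=[A/D; B; C; E] holding=- — reached (length 6, optimal by BFS)

unstack(A, C)
putdown(A)
pickup(D)
stack(D, A)
unstack(C, B)
putdown(C)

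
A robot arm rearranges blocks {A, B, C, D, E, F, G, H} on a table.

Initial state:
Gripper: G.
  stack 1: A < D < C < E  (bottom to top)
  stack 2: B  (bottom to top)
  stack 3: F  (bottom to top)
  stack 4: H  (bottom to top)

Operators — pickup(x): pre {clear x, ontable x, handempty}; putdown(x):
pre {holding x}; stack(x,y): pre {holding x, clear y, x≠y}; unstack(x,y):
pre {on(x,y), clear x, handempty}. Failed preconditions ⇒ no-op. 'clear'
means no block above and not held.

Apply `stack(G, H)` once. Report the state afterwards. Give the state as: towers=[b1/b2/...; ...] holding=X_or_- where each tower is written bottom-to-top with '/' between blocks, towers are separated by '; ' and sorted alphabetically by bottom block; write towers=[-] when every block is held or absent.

before: towers=[A/D/C/E; B; F; H] holding=G
pre[stack(G, H)]: holding(G) ✓, clear(H) ✓, G≠H ✓
all met → apply stack(G, H)
after:  towers=[A/D/C/E; B; F; H/G] holding=-

towers=[A/D/C/E; B; F; H/G] holding=-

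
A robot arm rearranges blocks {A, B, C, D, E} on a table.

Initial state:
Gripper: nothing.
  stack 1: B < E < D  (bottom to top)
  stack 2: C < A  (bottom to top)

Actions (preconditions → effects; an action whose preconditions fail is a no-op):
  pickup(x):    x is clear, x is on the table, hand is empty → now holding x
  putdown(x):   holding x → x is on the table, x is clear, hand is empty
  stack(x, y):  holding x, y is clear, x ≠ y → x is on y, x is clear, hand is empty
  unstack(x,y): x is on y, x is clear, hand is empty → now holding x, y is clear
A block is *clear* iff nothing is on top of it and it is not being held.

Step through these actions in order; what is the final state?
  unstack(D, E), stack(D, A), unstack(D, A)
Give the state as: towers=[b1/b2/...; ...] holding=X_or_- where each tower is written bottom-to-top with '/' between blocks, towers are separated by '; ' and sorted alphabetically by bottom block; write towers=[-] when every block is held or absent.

step 1 (unstack(D, E)): towers=[B/E; C/A] holding=D
step 2 (stack(D, A)): towers=[B/E; C/A/D] holding=-
step 3 (unstack(D, A)): towers=[B/E; C/A] holding=D

towers=[B/E; C/A] holding=D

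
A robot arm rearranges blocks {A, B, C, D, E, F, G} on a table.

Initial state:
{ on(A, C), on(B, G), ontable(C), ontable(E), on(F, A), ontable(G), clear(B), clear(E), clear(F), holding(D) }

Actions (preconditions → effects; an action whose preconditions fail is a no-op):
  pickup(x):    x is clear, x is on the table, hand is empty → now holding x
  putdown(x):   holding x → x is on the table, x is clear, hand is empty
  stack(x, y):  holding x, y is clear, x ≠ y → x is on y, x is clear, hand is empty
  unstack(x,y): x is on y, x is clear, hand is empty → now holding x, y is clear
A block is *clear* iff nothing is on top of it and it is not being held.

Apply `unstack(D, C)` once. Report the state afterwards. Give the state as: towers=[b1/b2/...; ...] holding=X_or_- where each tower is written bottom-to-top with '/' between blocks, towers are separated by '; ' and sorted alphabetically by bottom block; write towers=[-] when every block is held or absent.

towers=[C/A/F; E; G/B] holding=D

before: towers=[C/A/F; E; G/B] holding=D
pre[unstack(D, C)]: on(D,C) no, clear(D) no, handempty no
on(D,C), clear(D), handempty unmet → unstack(D, C) is a no-op
after:  towers=[C/A/F; E; G/B] holding=D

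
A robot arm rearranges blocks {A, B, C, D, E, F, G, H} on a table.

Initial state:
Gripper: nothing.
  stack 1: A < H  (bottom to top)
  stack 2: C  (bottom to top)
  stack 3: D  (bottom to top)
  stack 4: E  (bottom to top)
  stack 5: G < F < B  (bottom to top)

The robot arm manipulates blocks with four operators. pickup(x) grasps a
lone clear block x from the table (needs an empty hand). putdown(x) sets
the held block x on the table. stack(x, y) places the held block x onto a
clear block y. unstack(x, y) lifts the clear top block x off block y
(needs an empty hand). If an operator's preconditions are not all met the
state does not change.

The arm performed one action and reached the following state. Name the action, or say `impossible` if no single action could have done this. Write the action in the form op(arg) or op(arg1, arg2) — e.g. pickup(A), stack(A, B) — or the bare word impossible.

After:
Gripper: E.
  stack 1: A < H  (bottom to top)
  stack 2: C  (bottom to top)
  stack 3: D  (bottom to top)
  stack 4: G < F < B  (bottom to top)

target: towers=[A/H; C; D; G/F/B] holding=E
         pickup(E) → towers=[A/H; C; D; G/F/B] holding=E  ← match
     unstack(H, A) → towers=[A; C; D; E; G/F/B] holding=H
     unstack(B, F) → towers=[A/H; C; D; E; G/F] holding=B
         pickup(D) → towers=[A/H; C; E; G/F/B] holding=D
         pickup(C) → towers=[A/H; D; E; G/F/B] holding=C

pickup(E)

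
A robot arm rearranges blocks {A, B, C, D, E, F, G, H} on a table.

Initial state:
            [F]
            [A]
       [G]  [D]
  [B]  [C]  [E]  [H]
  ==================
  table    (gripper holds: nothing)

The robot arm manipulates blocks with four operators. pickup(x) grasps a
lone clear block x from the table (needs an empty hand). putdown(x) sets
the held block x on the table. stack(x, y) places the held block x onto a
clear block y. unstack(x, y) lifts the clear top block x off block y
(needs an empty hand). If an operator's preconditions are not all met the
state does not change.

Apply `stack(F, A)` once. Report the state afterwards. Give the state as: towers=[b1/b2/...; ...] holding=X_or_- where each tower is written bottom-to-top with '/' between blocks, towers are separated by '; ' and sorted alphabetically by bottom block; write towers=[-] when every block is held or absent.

before: towers=[B; C/G; E/D/A/F; H] holding=-
pre[stack(F, A)]: holding(F) no, clear(A) no, F≠A yes
holding(F), clear(A) unmet → stack(F, A) is a no-op
after:  towers=[B; C/G; E/D/A/F; H] holding=-

towers=[B; C/G; E/D/A/F; H] holding=-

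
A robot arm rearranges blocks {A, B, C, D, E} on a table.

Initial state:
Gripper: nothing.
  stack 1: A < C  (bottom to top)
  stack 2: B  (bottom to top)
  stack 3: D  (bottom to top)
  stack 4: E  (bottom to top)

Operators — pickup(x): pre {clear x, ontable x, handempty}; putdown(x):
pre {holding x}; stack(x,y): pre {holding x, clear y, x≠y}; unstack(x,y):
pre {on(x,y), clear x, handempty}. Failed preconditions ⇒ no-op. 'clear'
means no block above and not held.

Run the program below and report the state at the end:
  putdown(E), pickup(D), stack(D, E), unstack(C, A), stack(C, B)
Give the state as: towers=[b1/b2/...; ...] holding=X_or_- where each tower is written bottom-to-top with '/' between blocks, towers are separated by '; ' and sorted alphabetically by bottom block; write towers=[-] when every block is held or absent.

step 1 (putdown(E)) [no-op]: towers=[A/C; B; D; E] holding=-
step 2 (pickup(D)): towers=[A/C; B; E] holding=D
step 3 (stack(D, E)): towers=[A/C; B; E/D] holding=-
step 4 (unstack(C, A)): towers=[A; B; E/D] holding=C
step 5 (stack(C, B)): towers=[A; B/C; E/D] holding=-

towers=[A; B/C; E/D] holding=-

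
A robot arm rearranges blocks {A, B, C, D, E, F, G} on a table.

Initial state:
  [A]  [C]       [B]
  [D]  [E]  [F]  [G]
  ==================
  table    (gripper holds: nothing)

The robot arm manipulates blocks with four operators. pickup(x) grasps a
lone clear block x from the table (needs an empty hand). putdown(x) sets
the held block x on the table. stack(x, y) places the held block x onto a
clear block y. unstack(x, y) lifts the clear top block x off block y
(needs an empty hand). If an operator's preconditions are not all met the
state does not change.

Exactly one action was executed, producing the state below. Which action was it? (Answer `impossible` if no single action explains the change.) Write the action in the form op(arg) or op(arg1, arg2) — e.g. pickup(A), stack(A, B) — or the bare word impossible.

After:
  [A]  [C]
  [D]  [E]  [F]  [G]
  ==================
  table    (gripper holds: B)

target: towers=[D/A; E/C; F; G] holding=B
     unstack(B, G) → towers=[D/A; E/C; F; G] holding=B  ← match
         pickup(F) → towers=[D/A; E/C; G/B] holding=F
     unstack(A, D) → towers=[D; E/C; F; G/B] holding=A
     unstack(C, E) → towers=[D/A; E; F; G/B] holding=C

unstack(B, G)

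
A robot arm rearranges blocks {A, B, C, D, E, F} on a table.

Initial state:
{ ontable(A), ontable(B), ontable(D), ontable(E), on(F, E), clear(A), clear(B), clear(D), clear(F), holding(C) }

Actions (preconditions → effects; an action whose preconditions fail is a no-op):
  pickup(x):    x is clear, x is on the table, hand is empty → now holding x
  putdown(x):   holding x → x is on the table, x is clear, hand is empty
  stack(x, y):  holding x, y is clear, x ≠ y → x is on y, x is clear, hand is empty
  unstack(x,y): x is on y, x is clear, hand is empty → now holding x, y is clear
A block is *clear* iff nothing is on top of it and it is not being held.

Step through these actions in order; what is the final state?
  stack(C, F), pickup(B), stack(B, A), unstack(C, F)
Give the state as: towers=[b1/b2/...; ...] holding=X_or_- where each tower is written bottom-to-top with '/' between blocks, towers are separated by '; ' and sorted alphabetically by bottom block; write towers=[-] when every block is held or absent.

towers=[A/B; D; E/F] holding=C

step 1 (stack(C, F)): towers=[A; B; D; E/F/C] holding=-
step 2 (pickup(B)): towers=[A; D; E/F/C] holding=B
step 3 (stack(B, A)): towers=[A/B; D; E/F/C] holding=-
step 4 (unstack(C, F)): towers=[A/B; D; E/F] holding=C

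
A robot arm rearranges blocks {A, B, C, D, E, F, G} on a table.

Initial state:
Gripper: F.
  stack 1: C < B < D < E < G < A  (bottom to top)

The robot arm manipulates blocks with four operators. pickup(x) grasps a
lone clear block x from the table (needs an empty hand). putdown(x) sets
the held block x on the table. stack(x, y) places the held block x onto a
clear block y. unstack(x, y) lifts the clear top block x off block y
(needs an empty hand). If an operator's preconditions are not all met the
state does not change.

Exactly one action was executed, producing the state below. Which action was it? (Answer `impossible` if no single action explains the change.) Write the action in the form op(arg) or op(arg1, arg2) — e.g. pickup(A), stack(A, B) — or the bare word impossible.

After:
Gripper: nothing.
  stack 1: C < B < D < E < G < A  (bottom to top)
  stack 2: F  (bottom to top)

target: towers=[C/B/D/E/G/A; F] holding=-
        putdown(F) → towers=[C/B/D/E/G/A; F] holding=-  ← match
       stack(F, A) → towers=[C/B/D/E/G/A/F] holding=-

putdown(F)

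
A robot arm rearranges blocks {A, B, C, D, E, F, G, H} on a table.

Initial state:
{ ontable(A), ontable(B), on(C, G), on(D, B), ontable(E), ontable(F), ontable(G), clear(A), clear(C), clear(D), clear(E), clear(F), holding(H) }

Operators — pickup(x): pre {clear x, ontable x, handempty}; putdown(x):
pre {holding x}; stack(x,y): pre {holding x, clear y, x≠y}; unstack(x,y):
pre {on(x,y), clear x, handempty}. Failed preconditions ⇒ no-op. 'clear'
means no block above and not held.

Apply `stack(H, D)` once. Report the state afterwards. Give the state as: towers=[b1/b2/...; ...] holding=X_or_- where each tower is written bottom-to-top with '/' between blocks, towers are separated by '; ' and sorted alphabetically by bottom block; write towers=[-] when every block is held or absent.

before: towers=[A; B/D; E; F; G/C] holding=H
pre[stack(H, D)]: holding(H) ✓, clear(D) ✓, H≠D ✓
all met → apply stack(H, D)
after:  towers=[A; B/D/H; E; F; G/C] holding=-

towers=[A; B/D/H; E; F; G/C] holding=-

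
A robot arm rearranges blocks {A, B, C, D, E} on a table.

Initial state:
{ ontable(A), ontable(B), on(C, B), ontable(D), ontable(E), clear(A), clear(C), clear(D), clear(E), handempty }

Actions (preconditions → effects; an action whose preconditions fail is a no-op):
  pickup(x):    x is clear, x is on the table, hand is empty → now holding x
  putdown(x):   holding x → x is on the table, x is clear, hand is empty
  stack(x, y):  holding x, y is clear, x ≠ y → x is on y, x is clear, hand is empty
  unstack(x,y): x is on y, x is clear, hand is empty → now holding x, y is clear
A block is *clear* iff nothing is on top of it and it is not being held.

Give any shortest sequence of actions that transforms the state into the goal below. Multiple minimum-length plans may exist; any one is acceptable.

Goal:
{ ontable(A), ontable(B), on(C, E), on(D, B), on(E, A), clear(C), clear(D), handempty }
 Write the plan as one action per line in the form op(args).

pickup(E)
stack(E, A)
unstack(C, B)
stack(C, E)
pickup(D)
stack(D, B)

step 1 (pickup(E)): towers=[A; B/C; D] holding=E
step 2 (stack(E, A)): towers=[A/E; B/C; D] holding=-
step 3 (unstack(C, B)): towers=[A/E; B; D] holding=C
step 4 (stack(C, E)): towers=[A/E/C; B; D] holding=-
step 5 (pickup(D)): towers=[A/E/C; B] holding=D
step 6 (stack(D, B)): towers=[A/E/C; B/D] holding=-
goal check: towers=[A/E/C; B/D] holding=- — reached (length 6, optimal by BFS)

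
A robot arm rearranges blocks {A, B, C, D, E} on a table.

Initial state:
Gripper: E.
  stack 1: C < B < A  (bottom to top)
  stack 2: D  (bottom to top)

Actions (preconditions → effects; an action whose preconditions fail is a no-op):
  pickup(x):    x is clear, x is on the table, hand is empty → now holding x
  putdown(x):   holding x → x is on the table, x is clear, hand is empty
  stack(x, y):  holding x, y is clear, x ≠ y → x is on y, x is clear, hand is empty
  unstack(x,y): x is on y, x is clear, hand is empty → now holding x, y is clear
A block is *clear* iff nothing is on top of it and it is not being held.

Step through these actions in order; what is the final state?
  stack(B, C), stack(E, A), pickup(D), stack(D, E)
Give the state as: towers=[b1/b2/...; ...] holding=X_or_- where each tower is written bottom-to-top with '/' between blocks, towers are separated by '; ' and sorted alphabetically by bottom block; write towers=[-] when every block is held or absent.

step 1 (stack(B, C)) [no-op]: towers=[C/B/A; D] holding=E
step 2 (stack(E, A)): towers=[C/B/A/E; D] holding=-
step 3 (pickup(D)): towers=[C/B/A/E] holding=D
step 4 (stack(D, E)): towers=[C/B/A/E/D] holding=-

towers=[C/B/A/E/D] holding=-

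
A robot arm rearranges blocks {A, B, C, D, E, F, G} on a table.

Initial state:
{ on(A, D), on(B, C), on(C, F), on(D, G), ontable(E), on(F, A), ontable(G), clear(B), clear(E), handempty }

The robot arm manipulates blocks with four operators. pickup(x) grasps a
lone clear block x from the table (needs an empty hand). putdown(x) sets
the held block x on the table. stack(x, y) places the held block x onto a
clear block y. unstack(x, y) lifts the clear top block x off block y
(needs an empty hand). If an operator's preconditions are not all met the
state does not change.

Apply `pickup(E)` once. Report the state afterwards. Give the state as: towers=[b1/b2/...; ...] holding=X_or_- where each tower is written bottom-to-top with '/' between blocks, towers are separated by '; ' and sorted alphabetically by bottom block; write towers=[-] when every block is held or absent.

towers=[G/D/A/F/C/B] holding=E

before: towers=[E; G/D/A/F/C/B] holding=-
pre[pickup(E)]: clear(E) ✓, ontable(E) ✓, handempty ✓
all met → apply pickup(E)
after:  towers=[G/D/A/F/C/B] holding=E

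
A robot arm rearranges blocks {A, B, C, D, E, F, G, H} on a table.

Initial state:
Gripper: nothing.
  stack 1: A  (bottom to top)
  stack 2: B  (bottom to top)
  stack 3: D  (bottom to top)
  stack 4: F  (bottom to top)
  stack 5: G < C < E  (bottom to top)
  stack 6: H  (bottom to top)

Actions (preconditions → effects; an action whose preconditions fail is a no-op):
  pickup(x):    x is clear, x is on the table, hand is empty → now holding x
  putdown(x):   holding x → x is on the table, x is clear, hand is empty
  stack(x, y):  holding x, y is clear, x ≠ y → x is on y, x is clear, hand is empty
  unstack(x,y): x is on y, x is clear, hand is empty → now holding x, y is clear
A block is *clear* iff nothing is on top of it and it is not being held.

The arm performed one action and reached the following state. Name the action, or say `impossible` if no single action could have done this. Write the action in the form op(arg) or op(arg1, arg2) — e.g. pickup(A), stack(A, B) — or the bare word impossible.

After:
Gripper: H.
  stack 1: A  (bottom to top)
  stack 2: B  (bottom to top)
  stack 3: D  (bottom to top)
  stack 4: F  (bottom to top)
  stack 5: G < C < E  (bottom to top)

target: towers=[A; B; D; F; G/C/E] holding=H
         pickup(A) → towers=[B; D; F; G/C/E; H] holding=A
     unstack(E, C) → towers=[A; B; D; F; G/C; H] holding=E
         pickup(H) → towers=[A; B; D; F; G/C/E] holding=H  ← match
         pickup(B) → towers=[A; D; F; G/C/E; H] holding=B
         pickup(F) → towers=[A; B; D; G/C/E; H] holding=F
         pickup(D) → towers=[A; B; F; G/C/E; H] holding=D

pickup(H)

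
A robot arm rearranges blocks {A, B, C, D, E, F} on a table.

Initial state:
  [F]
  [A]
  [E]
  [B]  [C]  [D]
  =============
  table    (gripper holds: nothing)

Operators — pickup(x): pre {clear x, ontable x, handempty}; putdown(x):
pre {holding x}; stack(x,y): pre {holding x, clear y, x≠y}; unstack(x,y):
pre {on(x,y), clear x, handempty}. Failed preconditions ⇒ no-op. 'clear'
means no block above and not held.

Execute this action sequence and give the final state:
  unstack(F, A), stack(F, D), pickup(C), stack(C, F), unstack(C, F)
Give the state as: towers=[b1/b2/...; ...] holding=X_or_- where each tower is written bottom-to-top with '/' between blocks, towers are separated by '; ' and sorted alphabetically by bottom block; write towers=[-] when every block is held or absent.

step 1 (unstack(F, A)): towers=[B/E/A; C; D] holding=F
step 2 (stack(F, D)): towers=[B/E/A; C; D/F] holding=-
step 3 (pickup(C)): towers=[B/E/A; D/F] holding=C
step 4 (stack(C, F)): towers=[B/E/A; D/F/C] holding=-
step 5 (unstack(C, F)): towers=[B/E/A; D/F] holding=C

towers=[B/E/A; D/F] holding=C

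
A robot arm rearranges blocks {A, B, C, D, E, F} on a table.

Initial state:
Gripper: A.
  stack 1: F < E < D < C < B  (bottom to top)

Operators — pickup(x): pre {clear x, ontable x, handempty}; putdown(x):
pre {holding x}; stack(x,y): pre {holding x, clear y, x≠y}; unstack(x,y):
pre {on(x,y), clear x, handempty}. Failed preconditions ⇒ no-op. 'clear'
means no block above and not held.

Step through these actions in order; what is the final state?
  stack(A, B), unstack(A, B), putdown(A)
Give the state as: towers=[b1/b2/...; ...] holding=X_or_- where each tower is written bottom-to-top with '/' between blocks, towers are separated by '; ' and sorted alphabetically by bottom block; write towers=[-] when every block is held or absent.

step 1 (stack(A, B)): towers=[F/E/D/C/B/A] holding=-
step 2 (unstack(A, B)): towers=[F/E/D/C/B] holding=A
step 3 (putdown(A)): towers=[A; F/E/D/C/B] holding=-

towers=[A; F/E/D/C/B] holding=-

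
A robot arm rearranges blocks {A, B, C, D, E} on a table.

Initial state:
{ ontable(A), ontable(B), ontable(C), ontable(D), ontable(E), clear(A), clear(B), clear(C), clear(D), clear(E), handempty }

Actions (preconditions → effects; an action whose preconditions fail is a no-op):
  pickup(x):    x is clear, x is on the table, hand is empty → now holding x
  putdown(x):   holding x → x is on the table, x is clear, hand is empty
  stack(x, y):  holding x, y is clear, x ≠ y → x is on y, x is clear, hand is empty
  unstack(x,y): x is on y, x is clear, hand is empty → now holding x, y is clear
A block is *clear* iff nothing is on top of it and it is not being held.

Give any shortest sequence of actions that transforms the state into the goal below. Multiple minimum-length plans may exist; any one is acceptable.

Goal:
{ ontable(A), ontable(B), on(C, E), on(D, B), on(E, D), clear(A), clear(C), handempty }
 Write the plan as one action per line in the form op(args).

pickup(D)
stack(D, B)
pickup(E)
stack(E, D)
pickup(C)
stack(C, E)

step 1 (pickup(D)): towers=[A; B; C; E] holding=D
step 2 (stack(D, B)): towers=[A; B/D; C; E] holding=-
step 3 (pickup(E)): towers=[A; B/D; C] holding=E
step 4 (stack(E, D)): towers=[A; B/D/E; C] holding=-
step 5 (pickup(C)): towers=[A; B/D/E] holding=C
step 6 (stack(C, E)): towers=[A; B/D/E/C] holding=-
goal check: towers=[A; B/D/E/C] holding=- — reached (length 6, optimal by BFS)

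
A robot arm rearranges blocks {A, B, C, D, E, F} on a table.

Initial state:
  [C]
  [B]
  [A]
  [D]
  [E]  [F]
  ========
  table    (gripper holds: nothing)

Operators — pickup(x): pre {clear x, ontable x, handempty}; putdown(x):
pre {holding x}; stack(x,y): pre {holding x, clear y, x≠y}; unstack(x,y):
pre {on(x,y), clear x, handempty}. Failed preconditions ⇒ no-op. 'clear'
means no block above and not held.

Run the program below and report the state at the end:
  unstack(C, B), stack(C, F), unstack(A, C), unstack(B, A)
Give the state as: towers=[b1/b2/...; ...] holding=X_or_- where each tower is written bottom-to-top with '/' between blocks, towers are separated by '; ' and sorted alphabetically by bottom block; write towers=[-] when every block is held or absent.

step 1 (unstack(C, B)): towers=[E/D/A/B; F] holding=C
step 2 (stack(C, F)): towers=[E/D/A/B; F/C] holding=-
step 3 (unstack(A, C)) [no-op]: towers=[E/D/A/B; F/C] holding=-
step 4 (unstack(B, A)): towers=[E/D/A; F/C] holding=B

towers=[E/D/A; F/C] holding=B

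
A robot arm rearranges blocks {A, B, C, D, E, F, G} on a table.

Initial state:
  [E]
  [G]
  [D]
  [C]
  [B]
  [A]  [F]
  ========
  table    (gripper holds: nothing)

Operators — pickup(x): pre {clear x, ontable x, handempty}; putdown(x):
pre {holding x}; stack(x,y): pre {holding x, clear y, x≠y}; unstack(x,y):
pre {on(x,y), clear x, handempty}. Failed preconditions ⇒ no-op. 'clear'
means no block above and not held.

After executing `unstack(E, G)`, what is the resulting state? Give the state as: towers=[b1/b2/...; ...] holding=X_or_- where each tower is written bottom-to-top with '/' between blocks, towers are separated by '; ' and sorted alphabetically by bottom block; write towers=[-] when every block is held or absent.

towers=[A/B/C/D/G; F] holding=E

before: towers=[A/B/C/D/G/E; F] holding=-
pre[unstack(E, G)]: on(E,G) ok, clear(E) ok, handempty ok
all met → apply unstack(E, G)
after:  towers=[A/B/C/D/G; F] holding=E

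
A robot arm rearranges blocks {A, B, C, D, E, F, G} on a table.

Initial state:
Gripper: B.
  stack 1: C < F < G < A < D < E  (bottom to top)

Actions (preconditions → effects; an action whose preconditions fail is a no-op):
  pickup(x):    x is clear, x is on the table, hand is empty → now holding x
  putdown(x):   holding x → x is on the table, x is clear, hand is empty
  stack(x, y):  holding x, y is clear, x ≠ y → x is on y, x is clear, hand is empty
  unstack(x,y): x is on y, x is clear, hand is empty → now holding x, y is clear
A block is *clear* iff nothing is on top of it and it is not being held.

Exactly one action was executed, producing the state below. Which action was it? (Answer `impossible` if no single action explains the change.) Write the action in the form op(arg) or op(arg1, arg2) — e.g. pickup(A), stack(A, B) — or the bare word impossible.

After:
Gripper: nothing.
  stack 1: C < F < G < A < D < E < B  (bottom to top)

stack(B, E)

target: towers=[C/F/G/A/D/E/B] holding=-
        putdown(B) → towers=[B; C/F/G/A/D/E] holding=-
       stack(B, E) → towers=[C/F/G/A/D/E/B] holding=-  ← match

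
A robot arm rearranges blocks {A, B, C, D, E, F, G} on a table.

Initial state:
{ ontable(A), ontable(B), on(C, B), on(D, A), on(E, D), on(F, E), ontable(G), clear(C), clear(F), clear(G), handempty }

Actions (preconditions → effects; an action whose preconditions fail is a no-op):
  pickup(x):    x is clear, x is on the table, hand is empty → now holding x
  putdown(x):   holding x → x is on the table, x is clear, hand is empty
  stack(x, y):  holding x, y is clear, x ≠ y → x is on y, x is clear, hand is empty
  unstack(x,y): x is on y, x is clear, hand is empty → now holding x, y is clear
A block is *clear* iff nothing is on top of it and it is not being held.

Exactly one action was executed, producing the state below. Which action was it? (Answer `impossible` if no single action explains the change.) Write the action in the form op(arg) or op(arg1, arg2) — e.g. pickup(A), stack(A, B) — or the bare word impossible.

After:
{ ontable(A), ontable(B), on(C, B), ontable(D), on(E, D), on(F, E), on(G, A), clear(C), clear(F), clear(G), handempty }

target: towers=[A/G; B/C; D/E/F] holding=-
     unstack(F, E) → towers=[A/D/E; B/C; G] holding=F
         pickup(G) → towers=[A/D/E/F; B/C] holding=G
     unstack(C, B) → towers=[A/D/E/F; B; G] holding=C
none of the 3 applicable actions match → impossible

impossible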